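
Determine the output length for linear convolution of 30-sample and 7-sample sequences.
Linear/full convolution length: m + n - 1 = 30 + 7 - 1 = 36

36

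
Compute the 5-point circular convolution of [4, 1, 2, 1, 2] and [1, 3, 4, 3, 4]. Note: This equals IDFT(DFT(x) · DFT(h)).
Either evaluate y[k] = Σ_j x[j]·h[(k-j) mod 5] directly, or use IDFT(DFT(x) · DFT(h)). y[0] = 4×1 + 1×4 + 2×3 + 1×4 + 2×3 = 24; y[1] = 4×3 + 1×1 + 2×4 + 1×3 + 2×4 = 32; y[2] = 4×4 + 1×3 + 2×1 + 1×4 + 2×3 = 31; y[3] = 4×3 + 1×4 + 2×3 + 1×1 + 2×4 = 31; y[4] = 4×4 + 1×3 + 2×4 + 1×3 + 2×1 = 32. Result: [24, 32, 31, 31, 32]

[24, 32, 31, 31, 32]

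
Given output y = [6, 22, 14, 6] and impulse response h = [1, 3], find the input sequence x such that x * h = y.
Deconvolve y=[6, 22, 14, 6] by h=[1, 3]. Since h[0]=1, solve forward: x[0] = y[0] / 1 = 6; x[1] = (y[1] - 6×3) / 1 = 4; x[2] = (y[2] - 4×3) / 1 = 2. So x = [6, 4, 2]. Check by forward convolution: y[0] = 6×1 = 6; y[1] = 6×3 + 4×1 = 22; y[2] = 4×3 + 2×1 = 14; y[3] = 2×3 = 6

[6, 4, 2]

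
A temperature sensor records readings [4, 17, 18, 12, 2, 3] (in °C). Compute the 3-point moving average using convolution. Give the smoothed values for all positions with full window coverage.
3-point moving average kernel = [1, 1, 1]. Apply in 'valid' mode (full window coverage): avg[0] = (4 + 17 + 18) / 3 = 13.0; avg[1] = (17 + 18 + 12) / 3 = 15.67; avg[2] = (18 + 12 + 2) / 3 = 10.67; avg[3] = (12 + 2 + 3) / 3 = 5.67. Smoothed values: [13.0, 15.67, 10.67, 5.67]

[13.0, 15.67, 10.67, 5.67]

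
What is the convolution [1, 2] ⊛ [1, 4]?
y[0] = 1×1 = 1; y[1] = 1×4 + 2×1 = 6; y[2] = 2×4 = 8

[1, 6, 8]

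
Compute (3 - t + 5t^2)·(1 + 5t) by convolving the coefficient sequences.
Ascending coefficients: a = [3, -1, 5], b = [1, 5]. c[0] = 3×1 = 3; c[1] = 3×5 + -1×1 = 14; c[2] = -1×5 + 5×1 = 0; c[3] = 5×5 = 25. Result coefficients: [3, 14, 0, 25] → 3 + 14t + 25t^3

3 + 14t + 25t^3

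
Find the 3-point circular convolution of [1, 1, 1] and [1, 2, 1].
Use y[k] = Σ_j f[j]·g[(k-j) mod 3]. y[0] = 1×1 + 1×1 + 1×2 = 4; y[1] = 1×2 + 1×1 + 1×1 = 4; y[2] = 1×1 + 1×2 + 1×1 = 4. Result: [4, 4, 4]

[4, 4, 4]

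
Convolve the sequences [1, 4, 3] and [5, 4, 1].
y[0] = 1×5 = 5; y[1] = 1×4 + 4×5 = 24; y[2] = 1×1 + 4×4 + 3×5 = 32; y[3] = 4×1 + 3×4 = 16; y[4] = 3×1 = 3

[5, 24, 32, 16, 3]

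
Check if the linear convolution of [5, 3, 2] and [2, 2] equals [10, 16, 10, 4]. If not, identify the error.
Recompute linear convolution of [5, 3, 2] and [2, 2]: y[0] = 5×2 = 10; y[1] = 5×2 + 3×2 = 16; y[2] = 3×2 + 2×2 = 10; y[3] = 2×2 = 4 → [10, 16, 10, 4]. Given [10, 16, 10, 4] matches, so answer: Yes

Yes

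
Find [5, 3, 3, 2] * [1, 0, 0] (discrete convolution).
y[0] = 5×1 = 5; y[1] = 5×0 + 3×1 = 3; y[2] = 5×0 + 3×0 + 3×1 = 3; y[3] = 3×0 + 3×0 + 2×1 = 2; y[4] = 3×0 + 2×0 = 0; y[5] = 2×0 = 0

[5, 3, 3, 2, 0, 0]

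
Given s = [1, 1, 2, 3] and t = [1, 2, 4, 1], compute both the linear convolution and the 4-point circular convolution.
Linear: y_lin[0] = 1×1 = 1; y_lin[1] = 1×2 + 1×1 = 3; y_lin[2] = 1×4 + 1×2 + 2×1 = 8; y_lin[3] = 1×1 + 1×4 + 2×2 + 3×1 = 12; y_lin[4] = 1×1 + 2×4 + 3×2 = 15; y_lin[5] = 2×1 + 3×4 = 14; y_lin[6] = 3×1 = 3 → [1, 3, 8, 12, 15, 14, 3]. Circular (length 4): y[0] = 1×1 + 1×1 + 2×4 + 3×2 = 16; y[1] = 1×2 + 1×1 + 2×1 + 3×4 = 17; y[2] = 1×4 + 1×2 + 2×1 + 3×1 = 11; y[3] = 1×1 + 1×4 + 2×2 + 3×1 = 12 → [16, 17, 11, 12]

Linear: [1, 3, 8, 12, 15, 14, 3], Circular: [16, 17, 11, 12]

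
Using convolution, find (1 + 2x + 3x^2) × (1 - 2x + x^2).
Ascending coefficients: a = [1, 2, 3], b = [1, -2, 1]. c[0] = 1×1 = 1; c[1] = 1×-2 + 2×1 = 0; c[2] = 1×1 + 2×-2 + 3×1 = 0; c[3] = 2×1 + 3×-2 = -4; c[4] = 3×1 = 3. Result coefficients: [1, 0, 0, -4, 3] → 1 - 4x^3 + 3x^4

1 - 4x^3 + 3x^4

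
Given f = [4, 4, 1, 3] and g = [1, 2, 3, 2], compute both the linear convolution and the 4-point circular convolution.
Linear: y_lin[0] = 4×1 = 4; y_lin[1] = 4×2 + 4×1 = 12; y_lin[2] = 4×3 + 4×2 + 1×1 = 21; y_lin[3] = 4×2 + 4×3 + 1×2 + 3×1 = 25; y_lin[4] = 4×2 + 1×3 + 3×2 = 17; y_lin[5] = 1×2 + 3×3 = 11; y_lin[6] = 3×2 = 6 → [4, 12, 21, 25, 17, 11, 6]. Circular (length 4): y[0] = 4×1 + 4×2 + 1×3 + 3×2 = 21; y[1] = 4×2 + 4×1 + 1×2 + 3×3 = 23; y[2] = 4×3 + 4×2 + 1×1 + 3×2 = 27; y[3] = 4×2 + 4×3 + 1×2 + 3×1 = 25 → [21, 23, 27, 25]

Linear: [4, 12, 21, 25, 17, 11, 6], Circular: [21, 23, 27, 25]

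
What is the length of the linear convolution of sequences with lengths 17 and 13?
Linear/full convolution length: m + n - 1 = 17 + 13 - 1 = 29

29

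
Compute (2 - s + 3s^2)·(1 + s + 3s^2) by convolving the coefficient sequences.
Ascending coefficients: a = [2, -1, 3], b = [1, 1, 3]. c[0] = 2×1 = 2; c[1] = 2×1 + -1×1 = 1; c[2] = 2×3 + -1×1 + 3×1 = 8; c[3] = -1×3 + 3×1 = 0; c[4] = 3×3 = 9. Result coefficients: [2, 1, 8, 0, 9] → 2 + s + 8s^2 + 9s^4

2 + s + 8s^2 + 9s^4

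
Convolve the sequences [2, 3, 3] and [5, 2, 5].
y[0] = 2×5 = 10; y[1] = 2×2 + 3×5 = 19; y[2] = 2×5 + 3×2 + 3×5 = 31; y[3] = 3×5 + 3×2 = 21; y[4] = 3×5 = 15

[10, 19, 31, 21, 15]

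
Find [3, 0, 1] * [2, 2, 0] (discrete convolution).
y[0] = 3×2 = 6; y[1] = 3×2 + 0×2 = 6; y[2] = 3×0 + 0×2 + 1×2 = 2; y[3] = 0×0 + 1×2 = 2; y[4] = 1×0 = 0

[6, 6, 2, 2, 0]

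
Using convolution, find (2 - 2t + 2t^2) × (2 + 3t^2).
Ascending coefficients: a = [2, -2, 2], b = [2, 0, 3]. c[0] = 2×2 = 4; c[1] = 2×0 + -2×2 = -4; c[2] = 2×3 + -2×0 + 2×2 = 10; c[3] = -2×3 + 2×0 = -6; c[4] = 2×3 = 6. Result coefficients: [4, -4, 10, -6, 6] → 4 - 4t + 10t^2 - 6t^3 + 6t^4

4 - 4t + 10t^2 - 6t^3 + 6t^4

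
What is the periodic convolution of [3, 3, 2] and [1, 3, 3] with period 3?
Use y[k] = Σ_j a[j]·b[(k-j) mod 3]. y[0] = 3×1 + 3×3 + 2×3 = 18; y[1] = 3×3 + 3×1 + 2×3 = 18; y[2] = 3×3 + 3×3 + 2×1 = 20. Result: [18, 18, 20]

[18, 18, 20]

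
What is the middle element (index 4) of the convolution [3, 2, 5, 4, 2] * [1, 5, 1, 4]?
Use y[k] = Σ_i a[i]·b[k-i] at k=4. y[4] = 2×4 + 5×1 + 4×5 + 2×1 = 35

35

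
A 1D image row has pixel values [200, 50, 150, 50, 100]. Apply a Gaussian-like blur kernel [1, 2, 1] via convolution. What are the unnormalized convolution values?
Convolve image row [200, 50, 150, 50, 100] with kernel [1, 2, 1]: y[0] = 200×1 = 200; y[1] = 200×2 + 50×1 = 450; y[2] = 200×1 + 50×2 + 150×1 = 450; y[3] = 50×1 + 150×2 + 50×1 = 400; y[4] = 150×1 + 50×2 + 100×1 = 350; y[5] = 50×1 + 100×2 = 250; y[6] = 100×1 = 100 → [200, 450, 450, 400, 350, 250, 100]. Normalization factor = sum(kernel) = 4.

[200, 450, 450, 400, 350, 250, 100]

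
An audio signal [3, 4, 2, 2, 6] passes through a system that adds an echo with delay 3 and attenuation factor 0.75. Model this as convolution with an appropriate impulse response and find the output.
Direct-path + delayed-attenuated-path model → impulse response h = [1, 0, 0, 0.75] (1 at lag 0, 0.75 at lag 3). Output y[n] = x[n] + 0.75·x[n - 3] (with x[n] = 0 outside 0..4): y[0] = 3 + 0.75×0 = 3; y[1] = 4 + 0.75×0 = 4; y[2] = 2 + 0.75×0 = 2; y[3] = 2 + 0.75×3 = 4.25; y[4] = 6 + 0.75×4 = 9.0; y[5] = 0 + 0.75×2 = 1.5; y[6] = 0 + 0.75×2 = 1.5; y[7] = 0 + 0.75×6 = 4.5. So y = [3, 4, 2, 4.25, 9.0, 1.5, 1.5, 4.5]

[3, 4, 2, 4.25, 9.0, 1.5, 1.5, 4.5]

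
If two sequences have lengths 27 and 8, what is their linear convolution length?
Linear/full convolution length: m + n - 1 = 27 + 8 - 1 = 34

34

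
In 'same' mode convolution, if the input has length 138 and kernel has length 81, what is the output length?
'Same' mode returns an output with the same length as the input: 138

138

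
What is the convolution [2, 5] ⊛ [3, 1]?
y[0] = 2×3 = 6; y[1] = 2×1 + 5×3 = 17; y[2] = 5×1 = 5

[6, 17, 5]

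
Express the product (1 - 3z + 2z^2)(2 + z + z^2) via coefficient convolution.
Ascending coefficients: a = [1, -3, 2], b = [2, 1, 1]. c[0] = 1×2 = 2; c[1] = 1×1 + -3×2 = -5; c[2] = 1×1 + -3×1 + 2×2 = 2; c[3] = -3×1 + 2×1 = -1; c[4] = 2×1 = 2. Result coefficients: [2, -5, 2, -1, 2] → 2 - 5z + 2z^2 - z^3 + 2z^4

2 - 5z + 2z^2 - z^3 + 2z^4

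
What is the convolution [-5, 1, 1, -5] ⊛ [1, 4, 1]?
y[0] = -5×1 = -5; y[1] = -5×4 + 1×1 = -19; y[2] = -5×1 + 1×4 + 1×1 = 0; y[3] = 1×1 + 1×4 + -5×1 = 0; y[4] = 1×1 + -5×4 = -19; y[5] = -5×1 = -5

[-5, -19, 0, 0, -19, -5]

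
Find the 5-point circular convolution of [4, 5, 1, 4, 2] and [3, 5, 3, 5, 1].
Use y[k] = Σ_j s[j]·t[(k-j) mod 5]. y[0] = 4×3 + 5×1 + 1×5 + 4×3 + 2×5 = 44; y[1] = 4×5 + 5×3 + 1×1 + 4×5 + 2×3 = 62; y[2] = 4×3 + 5×5 + 1×3 + 4×1 + 2×5 = 54; y[3] = 4×5 + 5×3 + 1×5 + 4×3 + 2×1 = 54; y[4] = 4×1 + 5×5 + 1×3 + 4×5 + 2×3 = 58. Result: [44, 62, 54, 54, 58]

[44, 62, 54, 54, 58]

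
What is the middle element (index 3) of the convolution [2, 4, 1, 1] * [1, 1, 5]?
Use y[k] = Σ_i a[i]·b[k-i] at k=3. y[3] = 4×5 + 1×1 + 1×1 = 22

22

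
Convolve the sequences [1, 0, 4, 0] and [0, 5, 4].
y[0] = 1×0 = 0; y[1] = 1×5 + 0×0 = 5; y[2] = 1×4 + 0×5 + 4×0 = 4; y[3] = 0×4 + 4×5 + 0×0 = 20; y[4] = 4×4 + 0×5 = 16; y[5] = 0×4 = 0

[0, 5, 4, 20, 16, 0]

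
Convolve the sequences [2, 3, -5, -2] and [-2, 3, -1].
y[0] = 2×-2 = -4; y[1] = 2×3 + 3×-2 = 0; y[2] = 2×-1 + 3×3 + -5×-2 = 17; y[3] = 3×-1 + -5×3 + -2×-2 = -14; y[4] = -5×-1 + -2×3 = -1; y[5] = -2×-1 = 2

[-4, 0, 17, -14, -1, 2]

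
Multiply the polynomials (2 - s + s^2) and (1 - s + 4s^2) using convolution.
Ascending coefficients: a = [2, -1, 1], b = [1, -1, 4]. c[0] = 2×1 = 2; c[1] = 2×-1 + -1×1 = -3; c[2] = 2×4 + -1×-1 + 1×1 = 10; c[3] = -1×4 + 1×-1 = -5; c[4] = 1×4 = 4. Result coefficients: [2, -3, 10, -5, 4] → 2 - 3s + 10s^2 - 5s^3 + 4s^4

2 - 3s + 10s^2 - 5s^3 + 4s^4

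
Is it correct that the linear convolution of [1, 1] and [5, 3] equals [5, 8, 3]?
Recompute linear convolution of [1, 1] and [5, 3]: y[0] = 1×5 = 5; y[1] = 1×3 + 1×5 = 8; y[2] = 1×3 = 3 → [5, 8, 3]. Given [5, 8, 3] matches, so answer: Yes

Yes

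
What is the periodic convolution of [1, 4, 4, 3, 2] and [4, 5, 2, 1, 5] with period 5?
Use y[k] = Σ_j f[j]·g[(k-j) mod 5]. y[0] = 1×4 + 4×5 + 4×1 + 3×2 + 2×5 = 44; y[1] = 1×5 + 4×4 + 4×5 + 3×1 + 2×2 = 48; y[2] = 1×2 + 4×5 + 4×4 + 3×5 + 2×1 = 55; y[3] = 1×1 + 4×2 + 4×5 + 3×4 + 2×5 = 51; y[4] = 1×5 + 4×1 + 4×2 + 3×5 + 2×4 = 40. Result: [44, 48, 55, 51, 40]

[44, 48, 55, 51, 40]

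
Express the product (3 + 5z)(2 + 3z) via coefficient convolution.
Ascending coefficients: a = [3, 5], b = [2, 3]. c[0] = 3×2 = 6; c[1] = 3×3 + 5×2 = 19; c[2] = 5×3 = 15. Result coefficients: [6, 19, 15] → 6 + 19z + 15z^2

6 + 19z + 15z^2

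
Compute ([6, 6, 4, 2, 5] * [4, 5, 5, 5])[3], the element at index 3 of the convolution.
Use y[k] = Σ_i a[i]·b[k-i] at k=3. y[3] = 6×5 + 6×5 + 4×5 + 2×4 = 88

88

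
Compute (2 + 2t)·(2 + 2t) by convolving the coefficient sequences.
Ascending coefficients: a = [2, 2], b = [2, 2]. c[0] = 2×2 = 4; c[1] = 2×2 + 2×2 = 8; c[2] = 2×2 = 4. Result coefficients: [4, 8, 4] → 4 + 8t + 4t^2

4 + 8t + 4t^2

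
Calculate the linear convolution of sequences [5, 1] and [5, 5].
y[0] = 5×5 = 25; y[1] = 5×5 + 1×5 = 30; y[2] = 1×5 = 5

[25, 30, 5]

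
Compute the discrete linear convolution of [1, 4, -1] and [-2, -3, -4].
y[0] = 1×-2 = -2; y[1] = 1×-3 + 4×-2 = -11; y[2] = 1×-4 + 4×-3 + -1×-2 = -14; y[3] = 4×-4 + -1×-3 = -13; y[4] = -1×-4 = 4

[-2, -11, -14, -13, 4]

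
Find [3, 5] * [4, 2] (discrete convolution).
y[0] = 3×4 = 12; y[1] = 3×2 + 5×4 = 26; y[2] = 5×2 = 10

[12, 26, 10]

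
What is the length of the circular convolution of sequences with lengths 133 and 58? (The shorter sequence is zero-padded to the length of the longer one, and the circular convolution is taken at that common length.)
Circular convolution (zero-padding the shorter input) has length max(m, n) = max(133, 58) = 133

133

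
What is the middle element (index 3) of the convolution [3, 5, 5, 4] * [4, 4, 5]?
Use y[k] = Σ_i a[i]·b[k-i] at k=3. y[3] = 5×5 + 5×4 + 4×4 = 61

61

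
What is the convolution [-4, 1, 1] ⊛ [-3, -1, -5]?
y[0] = -4×-3 = 12; y[1] = -4×-1 + 1×-3 = 1; y[2] = -4×-5 + 1×-1 + 1×-3 = 16; y[3] = 1×-5 + 1×-1 = -6; y[4] = 1×-5 = -5

[12, 1, 16, -6, -5]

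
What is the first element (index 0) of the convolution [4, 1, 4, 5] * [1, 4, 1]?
Use y[k] = Σ_i a[i]·b[k-i] at k=0. y[0] = 4×1 = 4

4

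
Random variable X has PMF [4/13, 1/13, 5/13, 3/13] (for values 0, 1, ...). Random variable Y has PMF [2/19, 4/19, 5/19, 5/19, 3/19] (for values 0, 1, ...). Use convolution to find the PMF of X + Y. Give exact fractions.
P(X+Y=k) = Σ_i P(X=i)·P(Y=k-i) — a convolution of [4/13, 1/13, 5/13, 3/13] and [2/19, 4/19, 5/19, 5/19, 3/19]. P(X+Y=0) = (4/13)×(2/19) = 8/247; P(X+Y=1) = (4/13)×(4/19) + (1/13)×(2/19) = 16/247 + 2/247 = 18/247; P(X+Y=2) = (4/13)×(5/19) + (1/13)×(4/19) + (5/13)×(2/19) = 20/247 + 4/247 + 10/247 = 34/247; P(X+Y=3) = (4/13)×(5/19) + (1/13)×(5/19) + (5/13)×(4/19) + (3/13)×(2/19) = 20/247 + 5/247 + 20/247 + 6/247 = 51/247; P(X+Y=4) = (4/13)×(3/19) + (1/13)×(5/19) + (5/13)×(5/19) + (3/13)×(4/19) = 12/247 + 5/247 + 25/247 + 12/247 = 54/247; P(X+Y=5) = (1/13)×(3/19) + (5/13)×(5/19) + (3/13)×(5/19) = 3/247 + 25/247 + 15/247 = 43/247; P(X+Y=6) = (5/13)×(3/19) + (3/13)×(5/19) = 15/247 + 15/247 = 30/247; P(X+Y=7) = (3/13)×(3/19) = 9/247. PMF: [8/247, 18/247, 34/247, 51/247, 54/247, 43/247, 30/247, 9/247] (sums to 1 ✓)

[8/247, 18/247, 34/247, 51/247, 54/247, 43/247, 30/247, 9/247]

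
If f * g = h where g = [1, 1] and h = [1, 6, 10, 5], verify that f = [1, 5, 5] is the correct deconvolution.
Forward-compute [1, 5, 5] * [1, 1]: h[0] = 1×1 = 1; h[1] = 1×1 + 5×1 = 6; h[2] = 5×1 + 5×1 = 10; h[3] = 5×1 = 5 → [1, 6, 10, 5]. Matches given h = [1, 6, 10, 5], so verified.

Verified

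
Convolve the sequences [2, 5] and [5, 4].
y[0] = 2×5 = 10; y[1] = 2×4 + 5×5 = 33; y[2] = 5×4 = 20

[10, 33, 20]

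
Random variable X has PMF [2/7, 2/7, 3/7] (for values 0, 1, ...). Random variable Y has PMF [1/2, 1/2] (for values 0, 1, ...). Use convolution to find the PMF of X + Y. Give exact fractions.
P(X+Y=k) = Σ_i P(X=i)·P(Y=k-i) — a convolution of [2/7, 2/7, 3/7] and [1/2, 1/2]. P(X+Y=0) = (2/7)×(1/2) = 1/7; P(X+Y=1) = (2/7)×(1/2) + (2/7)×(1/2) = 1/7 + 1/7 = 2/7; P(X+Y=2) = (2/7)×(1/2) + (3/7)×(1/2) = 1/7 + 3/14 = 5/14; P(X+Y=3) = (3/7)×(1/2) = 3/14. PMF: [1/7, 2/7, 5/14, 3/14] (sums to 1 ✓)

[1/7, 2/7, 5/14, 3/14]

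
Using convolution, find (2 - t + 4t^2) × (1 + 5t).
Ascending coefficients: a = [2, -1, 4], b = [1, 5]. c[0] = 2×1 = 2; c[1] = 2×5 + -1×1 = 9; c[2] = -1×5 + 4×1 = -1; c[3] = 4×5 = 20. Result coefficients: [2, 9, -1, 20] → 2 + 9t - t^2 + 20t^3

2 + 9t - t^2 + 20t^3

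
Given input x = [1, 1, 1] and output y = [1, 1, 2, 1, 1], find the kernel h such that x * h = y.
Output length 5 = len(x) + len(h) - 1 ⇒ len(h) = 3. Solve h forward using h[k] = (y[k] - Σ_{i≥1} x[i]·h[k-i]) / x[0]: h[0] = y[0] / x[0] = 1 / 1 = 1; h[1] = (y[1] - 1×1) / x[0] = (1 - 1×1) / 1 = 0; h[2] = (y[2] - 1×0 - 1×1) / x[0] = (2 - 1×0 - 1×1) / 1 = 1. So h = [1, 0, 1]. Forward-check [1, 1, 1] * [1, 0, 1]: y[0] = 1×1 = 1; y[1] = 1×0 + 1×1 = 1; y[2] = 1×1 + 1×0 + 1×1 = 2; y[3] = 1×1 + 1×0 = 1; y[4] = 1×1 = 1 → [1, 1, 2, 1, 1] ✓

[1, 0, 1]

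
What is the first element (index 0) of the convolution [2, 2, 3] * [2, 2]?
Use y[k] = Σ_i a[i]·b[k-i] at k=0. y[0] = 2×2 = 4

4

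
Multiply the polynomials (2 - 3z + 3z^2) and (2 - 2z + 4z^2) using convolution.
Ascending coefficients: a = [2, -3, 3], b = [2, -2, 4]. c[0] = 2×2 = 4; c[1] = 2×-2 + -3×2 = -10; c[2] = 2×4 + -3×-2 + 3×2 = 20; c[3] = -3×4 + 3×-2 = -18; c[4] = 3×4 = 12. Result coefficients: [4, -10, 20, -18, 12] → 4 - 10z + 20z^2 - 18z^3 + 12z^4

4 - 10z + 20z^2 - 18z^3 + 12z^4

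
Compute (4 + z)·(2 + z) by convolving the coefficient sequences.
Ascending coefficients: a = [4, 1], b = [2, 1]. c[0] = 4×2 = 8; c[1] = 4×1 + 1×2 = 6; c[2] = 1×1 = 1. Result coefficients: [8, 6, 1] → 8 + 6z + z^2

8 + 6z + z^2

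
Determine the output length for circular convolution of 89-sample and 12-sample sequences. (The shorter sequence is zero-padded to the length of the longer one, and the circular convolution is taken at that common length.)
Circular convolution (zero-padding the shorter input) has length max(m, n) = max(89, 12) = 89

89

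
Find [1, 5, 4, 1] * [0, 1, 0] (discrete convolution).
y[0] = 1×0 = 0; y[1] = 1×1 + 5×0 = 1; y[2] = 1×0 + 5×1 + 4×0 = 5; y[3] = 5×0 + 4×1 + 1×0 = 4; y[4] = 4×0 + 1×1 = 1; y[5] = 1×0 = 0

[0, 1, 5, 4, 1, 0]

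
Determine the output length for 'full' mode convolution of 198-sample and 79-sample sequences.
Linear/full convolution length: m + n - 1 = 198 + 79 - 1 = 276

276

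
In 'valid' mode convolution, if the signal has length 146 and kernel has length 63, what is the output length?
'Valid' mode counts only positions where the kernel fully overlaps the signal: m - n + 1 = 146 - 63 + 1 = 84

84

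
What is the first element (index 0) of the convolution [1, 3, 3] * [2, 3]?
Use y[k] = Σ_i a[i]·b[k-i] at k=0. y[0] = 1×2 = 2

2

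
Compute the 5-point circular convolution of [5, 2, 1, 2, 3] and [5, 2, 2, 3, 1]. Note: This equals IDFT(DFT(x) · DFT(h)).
Either evaluate y[k] = Σ_j x[j]·h[(k-j) mod 5] directly, or use IDFT(DFT(x) · DFT(h)). y[0] = 5×5 + 2×1 + 1×3 + 2×2 + 3×2 = 40; y[1] = 5×2 + 2×5 + 1×1 + 2×3 + 3×2 = 33; y[2] = 5×2 + 2×2 + 1×5 + 2×1 + 3×3 = 30; y[3] = 5×3 + 2×2 + 1×2 + 2×5 + 3×1 = 34; y[4] = 5×1 + 2×3 + 1×2 + 2×2 + 3×5 = 32. Result: [40, 33, 30, 34, 32]

[40, 33, 30, 34, 32]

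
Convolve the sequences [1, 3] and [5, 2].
y[0] = 1×5 = 5; y[1] = 1×2 + 3×5 = 17; y[2] = 3×2 = 6

[5, 17, 6]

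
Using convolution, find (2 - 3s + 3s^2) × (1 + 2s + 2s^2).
Ascending coefficients: a = [2, -3, 3], b = [1, 2, 2]. c[0] = 2×1 = 2; c[1] = 2×2 + -3×1 = 1; c[2] = 2×2 + -3×2 + 3×1 = 1; c[3] = -3×2 + 3×2 = 0; c[4] = 3×2 = 6. Result coefficients: [2, 1, 1, 0, 6] → 2 + s + s^2 + 6s^4

2 + s + s^2 + 6s^4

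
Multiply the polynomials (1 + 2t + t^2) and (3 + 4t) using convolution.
Ascending coefficients: a = [1, 2, 1], b = [3, 4]. c[0] = 1×3 = 3; c[1] = 1×4 + 2×3 = 10; c[2] = 2×4 + 1×3 = 11; c[3] = 1×4 = 4. Result coefficients: [3, 10, 11, 4] → 3 + 10t + 11t^2 + 4t^3

3 + 10t + 11t^2 + 4t^3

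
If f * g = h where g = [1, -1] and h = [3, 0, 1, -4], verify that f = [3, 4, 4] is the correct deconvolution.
Forward-compute [3, 4, 4] * [1, -1]: h[0] = 3×1 = 3; h[1] = 3×-1 + 4×1 = 1; h[2] = 4×-1 + 4×1 = 0; h[3] = 4×-1 = -4 → [3, 1, 0, -4]. Does not match given h = [3, 0, 1, -4].

Not verified. [3, 4, 4] * [1, -1] = [3, 1, 0, -4], which differs from [3, 0, 1, -4] at index 1.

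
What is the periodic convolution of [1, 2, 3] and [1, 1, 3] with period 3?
Use y[k] = Σ_j a[j]·b[(k-j) mod 3]. y[0] = 1×1 + 2×3 + 3×1 = 10; y[1] = 1×1 + 2×1 + 3×3 = 12; y[2] = 1×3 + 2×1 + 3×1 = 8. Result: [10, 12, 8]

[10, 12, 8]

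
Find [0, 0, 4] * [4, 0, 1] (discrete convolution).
y[0] = 0×4 = 0; y[1] = 0×0 + 0×4 = 0; y[2] = 0×1 + 0×0 + 4×4 = 16; y[3] = 0×1 + 4×0 = 0; y[4] = 4×1 = 4

[0, 0, 16, 0, 4]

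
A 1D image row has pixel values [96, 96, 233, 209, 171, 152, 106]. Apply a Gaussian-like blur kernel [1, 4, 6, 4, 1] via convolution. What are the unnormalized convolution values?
Convolve image row [96, 96, 233, 209, 171, 152, 106] with kernel [1, 4, 6, 4, 1]: y[0] = 96×1 = 96; y[1] = 96×4 + 96×1 = 480; y[2] = 96×6 + 96×4 + 233×1 = 1193; y[3] = 96×4 + 96×6 + 233×4 + 209×1 = 2101; y[4] = 96×1 + 96×4 + 233×6 + 209×4 + 171×1 = 2885; y[5] = 96×1 + 233×4 + 209×6 + 171×4 + 152×1 = 3118; y[6] = 233×1 + 209×4 + 171×6 + 152×4 + 106×1 = 2809; y[7] = 209×1 + 171×4 + 152×6 + 106×4 = 2229; y[8] = 171×1 + 152×4 + 106×6 = 1415; y[9] = 152×1 + 106×4 = 576; y[10] = 106×1 = 106 → [96, 480, 1193, 2101, 2885, 3118, 2809, 2229, 1415, 576, 106]. Normalization factor = sum(kernel) = 16.

[96, 480, 1193, 2101, 2885, 3118, 2809, 2229, 1415, 576, 106]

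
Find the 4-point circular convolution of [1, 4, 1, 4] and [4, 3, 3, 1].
Use y[k] = Σ_j x[j]·h[(k-j) mod 4]. y[0] = 1×4 + 4×1 + 1×3 + 4×3 = 23; y[1] = 1×3 + 4×4 + 1×1 + 4×3 = 32; y[2] = 1×3 + 4×3 + 1×4 + 4×1 = 23; y[3] = 1×1 + 4×3 + 1×3 + 4×4 = 32. Result: [23, 32, 23, 32]

[23, 32, 23, 32]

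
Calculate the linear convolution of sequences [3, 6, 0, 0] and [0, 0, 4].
y[0] = 3×0 = 0; y[1] = 3×0 + 6×0 = 0; y[2] = 3×4 + 6×0 + 0×0 = 12; y[3] = 6×4 + 0×0 + 0×0 = 24; y[4] = 0×4 + 0×0 = 0; y[5] = 0×4 = 0

[0, 0, 12, 24, 0, 0]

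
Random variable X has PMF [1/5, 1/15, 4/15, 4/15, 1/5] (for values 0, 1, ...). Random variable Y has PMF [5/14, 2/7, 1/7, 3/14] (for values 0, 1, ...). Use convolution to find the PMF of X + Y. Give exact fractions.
P(X+Y=k) = Σ_i P(X=i)·P(Y=k-i) — a convolution of [1/5, 1/15, 4/15, 4/15, 1/5] and [5/14, 2/7, 1/7, 3/14]. P(X+Y=0) = (1/5)×(5/14) = 1/14; P(X+Y=1) = (1/5)×(2/7) + (1/15)×(5/14) = 2/35 + 1/42 = 17/210; P(X+Y=2) = (1/5)×(1/7) + (1/15)×(2/7) + (4/15)×(5/14) = 1/35 + 2/105 + 2/21 = 1/7; P(X+Y=3) = (1/5)×(3/14) + (1/15)×(1/7) + (4/15)×(2/7) + (4/15)×(5/14) = 3/70 + 1/105 + 8/105 + 2/21 = 47/210; P(X+Y=4) = (1/15)×(3/14) + (4/15)×(1/7) + (4/15)×(2/7) + (1/5)×(5/14) = 1/70 + 4/105 + 8/105 + 1/14 = 1/5; P(X+Y=5) = (4/15)×(3/14) + (4/15)×(1/7) + (1/5)×(2/7) = 2/35 + 4/105 + 2/35 = 16/105; P(X+Y=6) = (4/15)×(3/14) + (1/5)×(1/7) = 2/35 + 1/35 = 3/35; P(X+Y=7) = (1/5)×(3/14) = 3/70. PMF: [1/14, 17/210, 1/7, 47/210, 1/5, 16/105, 3/35, 3/70] (sums to 1 ✓)

[1/14, 17/210, 1/7, 47/210, 1/5, 16/105, 3/35, 3/70]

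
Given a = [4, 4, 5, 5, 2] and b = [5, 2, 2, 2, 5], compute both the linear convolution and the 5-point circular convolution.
Linear: y_lin[0] = 4×5 = 20; y_lin[1] = 4×2 + 4×5 = 28; y_lin[2] = 4×2 + 4×2 + 5×5 = 41; y_lin[3] = 4×2 + 4×2 + 5×2 + 5×5 = 51; y_lin[4] = 4×5 + 4×2 + 5×2 + 5×2 + 2×5 = 58; y_lin[5] = 4×5 + 5×2 + 5×2 + 2×2 = 44; y_lin[6] = 5×5 + 5×2 + 2×2 = 39; y_lin[7] = 5×5 + 2×2 = 29; y_lin[8] = 2×5 = 10 → [20, 28, 41, 51, 58, 44, 39, 29, 10]. Circular (length 5): y[0] = 4×5 + 4×5 + 5×2 + 5×2 + 2×2 = 64; y[1] = 4×2 + 4×5 + 5×5 + 5×2 + 2×2 = 67; y[2] = 4×2 + 4×2 + 5×5 + 5×5 + 2×2 = 70; y[3] = 4×2 + 4×2 + 5×2 + 5×5 + 2×5 = 61; y[4] = 4×5 + 4×2 + 5×2 + 5×2 + 2×5 = 58 → [64, 67, 70, 61, 58]

Linear: [20, 28, 41, 51, 58, 44, 39, 29, 10], Circular: [64, 67, 70, 61, 58]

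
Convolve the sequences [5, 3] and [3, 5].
y[0] = 5×3 = 15; y[1] = 5×5 + 3×3 = 34; y[2] = 3×5 = 15

[15, 34, 15]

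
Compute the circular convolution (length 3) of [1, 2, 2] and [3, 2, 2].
Use y[k] = Σ_j a[j]·b[(k-j) mod 3]. y[0] = 1×3 + 2×2 + 2×2 = 11; y[1] = 1×2 + 2×3 + 2×2 = 12; y[2] = 1×2 + 2×2 + 2×3 = 12. Result: [11, 12, 12]

[11, 12, 12]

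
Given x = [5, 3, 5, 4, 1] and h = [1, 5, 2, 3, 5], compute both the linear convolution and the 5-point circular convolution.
Linear: y_lin[0] = 5×1 = 5; y_lin[1] = 5×5 + 3×1 = 28; y_lin[2] = 5×2 + 3×5 + 5×1 = 30; y_lin[3] = 5×3 + 3×2 + 5×5 + 4×1 = 50; y_lin[4] = 5×5 + 3×3 + 5×2 + 4×5 + 1×1 = 65; y_lin[5] = 3×5 + 5×3 + 4×2 + 1×5 = 43; y_lin[6] = 5×5 + 4×3 + 1×2 = 39; y_lin[7] = 4×5 + 1×3 = 23; y_lin[8] = 1×5 = 5 → [5, 28, 30, 50, 65, 43, 39, 23, 5]. Circular (length 5): y[0] = 5×1 + 3×5 + 5×3 + 4×2 + 1×5 = 48; y[1] = 5×5 + 3×1 + 5×5 + 4×3 + 1×2 = 67; y[2] = 5×2 + 3×5 + 5×1 + 4×5 + 1×3 = 53; y[3] = 5×3 + 3×2 + 5×5 + 4×1 + 1×5 = 55; y[4] = 5×5 + 3×3 + 5×2 + 4×5 + 1×1 = 65 → [48, 67, 53, 55, 65]

Linear: [5, 28, 30, 50, 65, 43, 39, 23, 5], Circular: [48, 67, 53, 55, 65]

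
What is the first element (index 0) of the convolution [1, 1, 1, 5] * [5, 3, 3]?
Use y[k] = Σ_i a[i]·b[k-i] at k=0. y[0] = 1×5 = 5

5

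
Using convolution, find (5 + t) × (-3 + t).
Ascending coefficients: a = [5, 1], b = [-3, 1]. c[0] = 5×-3 = -15; c[1] = 5×1 + 1×-3 = 2; c[2] = 1×1 = 1. Result coefficients: [-15, 2, 1] → -15 + 2t + t^2

-15 + 2t + t^2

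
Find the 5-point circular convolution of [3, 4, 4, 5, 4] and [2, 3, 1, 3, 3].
Use y[k] = Σ_j a[j]·b[(k-j) mod 5]. y[0] = 3×2 + 4×3 + 4×3 + 5×1 + 4×3 = 47; y[1] = 3×3 + 4×2 + 4×3 + 5×3 + 4×1 = 48; y[2] = 3×1 + 4×3 + 4×2 + 5×3 + 4×3 = 50; y[3] = 3×3 + 4×1 + 4×3 + 5×2 + 4×3 = 47; y[4] = 3×3 + 4×3 + 4×1 + 5×3 + 4×2 = 48. Result: [47, 48, 50, 47, 48]

[47, 48, 50, 47, 48]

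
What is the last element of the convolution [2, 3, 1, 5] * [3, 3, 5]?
Use y[k] = Σ_i a[i]·b[k-i] at k=5. y[5] = 5×5 = 25

25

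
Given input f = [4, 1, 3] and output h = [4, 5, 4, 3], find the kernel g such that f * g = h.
Output length 4 = len(f) + len(g) - 1 ⇒ len(g) = 2. Solve g forward using g[k] = (h[k] - Σ_{i≥1} f[i]·g[k-i]) / f[0]: g[0] = h[0] / f[0] = 4 / 4 = 1; g[1] = (h[1] - 1×1) / f[0] = (5 - 1×1) / 4 = 1. So g = [1, 1]. Forward-check [4, 1, 3] * [1, 1]: h[0] = 4×1 = 4; h[1] = 4×1 + 1×1 = 5; h[2] = 1×1 + 3×1 = 4; h[3] = 3×1 = 3 → [4, 5, 4, 3] ✓

[1, 1]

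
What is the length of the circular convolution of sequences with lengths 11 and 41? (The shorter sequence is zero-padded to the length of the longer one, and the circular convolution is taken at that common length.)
Circular convolution (zero-padding the shorter input) has length max(m, n) = max(11, 41) = 41

41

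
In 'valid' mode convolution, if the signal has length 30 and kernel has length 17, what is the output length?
'Valid' mode counts only positions where the kernel fully overlaps the signal: m - n + 1 = 30 - 17 + 1 = 14

14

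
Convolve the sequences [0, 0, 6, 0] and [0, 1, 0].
y[0] = 0×0 = 0; y[1] = 0×1 + 0×0 = 0; y[2] = 0×0 + 0×1 + 6×0 = 0; y[3] = 0×0 + 6×1 + 0×0 = 6; y[4] = 6×0 + 0×1 = 0; y[5] = 0×0 = 0

[0, 0, 0, 6, 0, 0]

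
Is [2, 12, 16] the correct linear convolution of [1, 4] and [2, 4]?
Recompute linear convolution of [1, 4] and [2, 4]: y[0] = 1×2 = 2; y[1] = 1×4 + 4×2 = 12; y[2] = 4×4 = 16 → [2, 12, 16]. Given [2, 12, 16] matches, so answer: Yes

Yes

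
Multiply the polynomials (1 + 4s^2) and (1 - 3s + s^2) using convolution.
Ascending coefficients: a = [1, 0, 4], b = [1, -3, 1]. c[0] = 1×1 = 1; c[1] = 1×-3 + 0×1 = -3; c[2] = 1×1 + 0×-3 + 4×1 = 5; c[3] = 0×1 + 4×-3 = -12; c[4] = 4×1 = 4. Result coefficients: [1, -3, 5, -12, 4] → 1 - 3s + 5s^2 - 12s^3 + 4s^4

1 - 3s + 5s^2 - 12s^3 + 4s^4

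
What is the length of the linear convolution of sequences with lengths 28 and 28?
Linear/full convolution length: m + n - 1 = 28 + 28 - 1 = 55

55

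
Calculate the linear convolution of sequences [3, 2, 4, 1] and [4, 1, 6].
y[0] = 3×4 = 12; y[1] = 3×1 + 2×4 = 11; y[2] = 3×6 + 2×1 + 4×4 = 36; y[3] = 2×6 + 4×1 + 1×4 = 20; y[4] = 4×6 + 1×1 = 25; y[5] = 1×6 = 6

[12, 11, 36, 20, 25, 6]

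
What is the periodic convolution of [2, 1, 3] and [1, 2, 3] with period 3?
Use y[k] = Σ_j s[j]·t[(k-j) mod 3]. y[0] = 2×1 + 1×3 + 3×2 = 11; y[1] = 2×2 + 1×1 + 3×3 = 14; y[2] = 2×3 + 1×2 + 3×1 = 11. Result: [11, 14, 11]

[11, 14, 11]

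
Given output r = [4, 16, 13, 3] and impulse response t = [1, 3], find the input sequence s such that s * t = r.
Deconvolve r=[4, 16, 13, 3] by t=[1, 3]. Since t[0]=1, solve forward: s[0] = r[0] / 1 = 4; s[1] = (r[1] - 4×3) / 1 = 4; s[2] = (r[2] - 4×3) / 1 = 1. So s = [4, 4, 1]. Check by forward convolution: r[0] = 4×1 = 4; r[1] = 4×3 + 4×1 = 16; r[2] = 4×3 + 1×1 = 13; r[3] = 1×3 = 3

[4, 4, 1]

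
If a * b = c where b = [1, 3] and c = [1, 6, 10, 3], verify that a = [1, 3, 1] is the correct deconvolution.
Forward-compute [1, 3, 1] * [1, 3]: c[0] = 1×1 = 1; c[1] = 1×3 + 3×1 = 6; c[2] = 3×3 + 1×1 = 10; c[3] = 1×3 = 3 → [1, 6, 10, 3]. Matches given c = [1, 6, 10, 3], so verified.

Verified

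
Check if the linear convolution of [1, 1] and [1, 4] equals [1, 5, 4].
Recompute linear convolution of [1, 1] and [1, 4]: y[0] = 1×1 = 1; y[1] = 1×4 + 1×1 = 5; y[2] = 1×4 = 4 → [1, 5, 4]. Given [1, 5, 4] matches, so answer: Yes

Yes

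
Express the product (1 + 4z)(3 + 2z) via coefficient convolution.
Ascending coefficients: a = [1, 4], b = [3, 2]. c[0] = 1×3 = 3; c[1] = 1×2 + 4×3 = 14; c[2] = 4×2 = 8. Result coefficients: [3, 14, 8] → 3 + 14z + 8z^2

3 + 14z + 8z^2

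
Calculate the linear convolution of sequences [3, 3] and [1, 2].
y[0] = 3×1 = 3; y[1] = 3×2 + 3×1 = 9; y[2] = 3×2 = 6

[3, 9, 6]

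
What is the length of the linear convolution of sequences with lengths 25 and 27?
Linear/full convolution length: m + n - 1 = 25 + 27 - 1 = 51

51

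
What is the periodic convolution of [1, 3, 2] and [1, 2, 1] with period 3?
Use y[k] = Σ_j u[j]·v[(k-j) mod 3]. y[0] = 1×1 + 3×1 + 2×2 = 8; y[1] = 1×2 + 3×1 + 2×1 = 7; y[2] = 1×1 + 3×2 + 2×1 = 9. Result: [8, 7, 9]

[8, 7, 9]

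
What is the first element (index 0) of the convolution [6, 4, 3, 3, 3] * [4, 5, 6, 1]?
Use y[k] = Σ_i a[i]·b[k-i] at k=0. y[0] = 6×4 = 24

24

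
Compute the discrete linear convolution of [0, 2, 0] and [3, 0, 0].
y[0] = 0×3 = 0; y[1] = 0×0 + 2×3 = 6; y[2] = 0×0 + 2×0 + 0×3 = 0; y[3] = 2×0 + 0×0 = 0; y[4] = 0×0 = 0

[0, 6, 0, 0, 0]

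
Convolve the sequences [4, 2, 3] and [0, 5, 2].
y[0] = 4×0 = 0; y[1] = 4×5 + 2×0 = 20; y[2] = 4×2 + 2×5 + 3×0 = 18; y[3] = 2×2 + 3×5 = 19; y[4] = 3×2 = 6

[0, 20, 18, 19, 6]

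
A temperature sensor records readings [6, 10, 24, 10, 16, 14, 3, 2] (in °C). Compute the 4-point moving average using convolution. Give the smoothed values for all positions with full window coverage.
4-point moving average kernel = [1, 1, 1, 1]. Apply in 'valid' mode (full window coverage): avg[0] = (6 + 10 + 24 + 10) / 4 = 12.5; avg[1] = (10 + 24 + 10 + 16) / 4 = 15.0; avg[2] = (24 + 10 + 16 + 14) / 4 = 16.0; avg[3] = (10 + 16 + 14 + 3) / 4 = 10.75; avg[4] = (16 + 14 + 3 + 2) / 4 = 8.75. Smoothed values: [12.5, 15.0, 16.0, 10.75, 8.75]

[12.5, 15.0, 16.0, 10.75, 8.75]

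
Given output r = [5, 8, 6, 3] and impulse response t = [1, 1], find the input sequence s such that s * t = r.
Deconvolve r=[5, 8, 6, 3] by t=[1, 1]. Since t[0]=1, solve forward: s[0] = r[0] / 1 = 5; s[1] = (r[1] - 5×1) / 1 = 3; s[2] = (r[2] - 3×1) / 1 = 3. So s = [5, 3, 3]. Check by forward convolution: r[0] = 5×1 = 5; r[1] = 5×1 + 3×1 = 8; r[2] = 3×1 + 3×1 = 6; r[3] = 3×1 = 3

[5, 3, 3]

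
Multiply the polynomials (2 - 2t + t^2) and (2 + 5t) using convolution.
Ascending coefficients: a = [2, -2, 1], b = [2, 5]. c[0] = 2×2 = 4; c[1] = 2×5 + -2×2 = 6; c[2] = -2×5 + 1×2 = -8; c[3] = 1×5 = 5. Result coefficients: [4, 6, -8, 5] → 4 + 6t - 8t^2 + 5t^3

4 + 6t - 8t^2 + 5t^3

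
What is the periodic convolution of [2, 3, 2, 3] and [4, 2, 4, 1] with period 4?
Use y[k] = Σ_j u[j]·v[(k-j) mod 4]. y[0] = 2×4 + 3×1 + 2×4 + 3×2 = 25; y[1] = 2×2 + 3×4 + 2×1 + 3×4 = 30; y[2] = 2×4 + 3×2 + 2×4 + 3×1 = 25; y[3] = 2×1 + 3×4 + 2×2 + 3×4 = 30. Result: [25, 30, 25, 30]

[25, 30, 25, 30]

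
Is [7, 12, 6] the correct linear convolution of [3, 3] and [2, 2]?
Recompute linear convolution of [3, 3] and [2, 2]: y[0] = 3×2 = 6; y[1] = 3×2 + 3×2 = 12; y[2] = 3×2 = 6 → [6, 12, 6]. Compare to given [7, 12, 6]: they differ at index 0: given 7, correct 6, so answer: No

No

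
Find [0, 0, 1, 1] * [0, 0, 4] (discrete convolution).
y[0] = 0×0 = 0; y[1] = 0×0 + 0×0 = 0; y[2] = 0×4 + 0×0 + 1×0 = 0; y[3] = 0×4 + 1×0 + 1×0 = 0; y[4] = 1×4 + 1×0 = 4; y[5] = 1×4 = 4

[0, 0, 0, 0, 4, 4]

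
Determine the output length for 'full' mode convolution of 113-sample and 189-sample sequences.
Linear/full convolution length: m + n - 1 = 113 + 189 - 1 = 301

301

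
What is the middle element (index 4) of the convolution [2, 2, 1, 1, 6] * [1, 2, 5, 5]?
Use y[k] = Σ_i a[i]·b[k-i] at k=4. y[4] = 2×5 + 1×5 + 1×2 + 6×1 = 23

23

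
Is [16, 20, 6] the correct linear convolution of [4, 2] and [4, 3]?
Recompute linear convolution of [4, 2] and [4, 3]: y[0] = 4×4 = 16; y[1] = 4×3 + 2×4 = 20; y[2] = 2×3 = 6 → [16, 20, 6]. Given [16, 20, 6] matches, so answer: Yes

Yes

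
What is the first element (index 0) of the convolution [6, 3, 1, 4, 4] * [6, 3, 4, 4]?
Use y[k] = Σ_i a[i]·b[k-i] at k=0. y[0] = 6×6 = 36

36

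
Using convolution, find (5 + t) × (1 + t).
Ascending coefficients: a = [5, 1], b = [1, 1]. c[0] = 5×1 = 5; c[1] = 5×1 + 1×1 = 6; c[2] = 1×1 = 1. Result coefficients: [5, 6, 1] → 5 + 6t + t^2

5 + 6t + t^2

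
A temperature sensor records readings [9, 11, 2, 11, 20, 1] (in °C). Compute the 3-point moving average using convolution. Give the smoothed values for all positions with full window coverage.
3-point moving average kernel = [1, 1, 1]. Apply in 'valid' mode (full window coverage): avg[0] = (9 + 11 + 2) / 3 = 7.33; avg[1] = (11 + 2 + 11) / 3 = 8.0; avg[2] = (2 + 11 + 20) / 3 = 11.0; avg[3] = (11 + 20 + 1) / 3 = 10.67. Smoothed values: [7.33, 8.0, 11.0, 10.67]

[7.33, 8.0, 11.0, 10.67]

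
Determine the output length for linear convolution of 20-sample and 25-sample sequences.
Linear/full convolution length: m + n - 1 = 20 + 25 - 1 = 44

44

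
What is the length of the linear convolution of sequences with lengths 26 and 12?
Linear/full convolution length: m + n - 1 = 26 + 12 - 1 = 37

37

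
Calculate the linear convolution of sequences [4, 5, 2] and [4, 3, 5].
y[0] = 4×4 = 16; y[1] = 4×3 + 5×4 = 32; y[2] = 4×5 + 5×3 + 2×4 = 43; y[3] = 5×5 + 2×3 = 31; y[4] = 2×5 = 10

[16, 32, 43, 31, 10]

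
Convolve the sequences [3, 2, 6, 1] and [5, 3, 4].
y[0] = 3×5 = 15; y[1] = 3×3 + 2×5 = 19; y[2] = 3×4 + 2×3 + 6×5 = 48; y[3] = 2×4 + 6×3 + 1×5 = 31; y[4] = 6×4 + 1×3 = 27; y[5] = 1×4 = 4

[15, 19, 48, 31, 27, 4]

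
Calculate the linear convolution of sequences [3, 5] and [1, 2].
y[0] = 3×1 = 3; y[1] = 3×2 + 5×1 = 11; y[2] = 5×2 = 10

[3, 11, 10]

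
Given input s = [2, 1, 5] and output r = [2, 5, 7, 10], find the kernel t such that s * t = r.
Output length 4 = len(s) + len(t) - 1 ⇒ len(t) = 2. Solve t forward using t[k] = (r[k] - Σ_{i≥1} s[i]·t[k-i]) / s[0]: t[0] = r[0] / s[0] = 2 / 2 = 1; t[1] = (r[1] - 1×1) / s[0] = (5 - 1×1) / 2 = 2. So t = [1, 2]. Forward-check [2, 1, 5] * [1, 2]: r[0] = 2×1 = 2; r[1] = 2×2 + 1×1 = 5; r[2] = 1×2 + 5×1 = 7; r[3] = 5×2 = 10 → [2, 5, 7, 10] ✓

[1, 2]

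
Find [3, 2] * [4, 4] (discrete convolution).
y[0] = 3×4 = 12; y[1] = 3×4 + 2×4 = 20; y[2] = 2×4 = 8

[12, 20, 8]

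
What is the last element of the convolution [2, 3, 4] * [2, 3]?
Use y[k] = Σ_i a[i]·b[k-i] at k=3. y[3] = 4×3 = 12

12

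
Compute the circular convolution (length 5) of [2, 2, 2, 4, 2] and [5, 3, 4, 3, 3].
Use y[k] = Σ_j f[j]·g[(k-j) mod 5]. y[0] = 2×5 + 2×3 + 2×3 + 4×4 + 2×3 = 44; y[1] = 2×3 + 2×5 + 2×3 + 4×3 + 2×4 = 42; y[2] = 2×4 + 2×3 + 2×5 + 4×3 + 2×3 = 42; y[3] = 2×3 + 2×4 + 2×3 + 4×5 + 2×3 = 46; y[4] = 2×3 + 2×3 + 2×4 + 4×3 + 2×5 = 42. Result: [44, 42, 42, 46, 42]

[44, 42, 42, 46, 42]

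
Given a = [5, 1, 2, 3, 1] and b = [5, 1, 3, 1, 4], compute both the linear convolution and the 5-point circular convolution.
Linear: y_lin[0] = 5×5 = 25; y_lin[1] = 5×1 + 1×5 = 10; y_lin[2] = 5×3 + 1×1 + 2×5 = 26; y_lin[3] = 5×1 + 1×3 + 2×1 + 3×5 = 25; y_lin[4] = 5×4 + 1×1 + 2×3 + 3×1 + 1×5 = 35; y_lin[5] = 1×4 + 2×1 + 3×3 + 1×1 = 16; y_lin[6] = 2×4 + 3×1 + 1×3 = 14; y_lin[7] = 3×4 + 1×1 = 13; y_lin[8] = 1×4 = 4 → [25, 10, 26, 25, 35, 16, 14, 13, 4]. Circular (length 5): y[0] = 5×5 + 1×4 + 2×1 + 3×3 + 1×1 = 41; y[1] = 5×1 + 1×5 + 2×4 + 3×1 + 1×3 = 24; y[2] = 5×3 + 1×1 + 2×5 + 3×4 + 1×1 = 39; y[3] = 5×1 + 1×3 + 2×1 + 3×5 + 1×4 = 29; y[4] = 5×4 + 1×1 + 2×3 + 3×1 + 1×5 = 35 → [41, 24, 39, 29, 35]

Linear: [25, 10, 26, 25, 35, 16, 14, 13, 4], Circular: [41, 24, 39, 29, 35]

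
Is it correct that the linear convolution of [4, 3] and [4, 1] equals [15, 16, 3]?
Recompute linear convolution of [4, 3] and [4, 1]: y[0] = 4×4 = 16; y[1] = 4×1 + 3×4 = 16; y[2] = 3×1 = 3 → [16, 16, 3]. Compare to given [15, 16, 3]: they differ at index 0: given 15, correct 16, so answer: No

No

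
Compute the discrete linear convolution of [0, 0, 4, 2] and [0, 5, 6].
y[0] = 0×0 = 0; y[1] = 0×5 + 0×0 = 0; y[2] = 0×6 + 0×5 + 4×0 = 0; y[3] = 0×6 + 4×5 + 2×0 = 20; y[4] = 4×6 + 2×5 = 34; y[5] = 2×6 = 12

[0, 0, 0, 20, 34, 12]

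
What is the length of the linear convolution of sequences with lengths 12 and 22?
Linear/full convolution length: m + n - 1 = 12 + 22 - 1 = 33

33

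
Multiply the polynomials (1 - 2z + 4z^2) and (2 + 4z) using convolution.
Ascending coefficients: a = [1, -2, 4], b = [2, 4]. c[0] = 1×2 = 2; c[1] = 1×4 + -2×2 = 0; c[2] = -2×4 + 4×2 = 0; c[3] = 4×4 = 16. Result coefficients: [2, 0, 0, 16] → 2 + 16z^3

2 + 16z^3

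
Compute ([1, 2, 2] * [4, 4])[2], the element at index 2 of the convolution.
Use y[k] = Σ_i a[i]·b[k-i] at k=2. y[2] = 2×4 + 2×4 = 16

16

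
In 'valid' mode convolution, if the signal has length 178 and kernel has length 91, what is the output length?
'Valid' mode counts only positions where the kernel fully overlaps the signal: m - n + 1 = 178 - 91 + 1 = 88

88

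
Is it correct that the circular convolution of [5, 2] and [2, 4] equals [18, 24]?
Recompute circular convolution of [5, 2] and [2, 4]: y[0] = 5×2 + 2×4 = 18; y[1] = 5×4 + 2×2 = 24 → [18, 24]. Given [18, 24] matches, so answer: Yes

Yes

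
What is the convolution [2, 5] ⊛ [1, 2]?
y[0] = 2×1 = 2; y[1] = 2×2 + 5×1 = 9; y[2] = 5×2 = 10

[2, 9, 10]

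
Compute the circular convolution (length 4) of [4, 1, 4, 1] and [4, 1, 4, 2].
Use y[k] = Σ_j x[j]·h[(k-j) mod 4]. y[0] = 4×4 + 1×2 + 4×4 + 1×1 = 35; y[1] = 4×1 + 1×4 + 4×2 + 1×4 = 20; y[2] = 4×4 + 1×1 + 4×4 + 1×2 = 35; y[3] = 4×2 + 1×4 + 4×1 + 1×4 = 20. Result: [35, 20, 35, 20]

[35, 20, 35, 20]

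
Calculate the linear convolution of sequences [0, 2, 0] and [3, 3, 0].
y[0] = 0×3 = 0; y[1] = 0×3 + 2×3 = 6; y[2] = 0×0 + 2×3 + 0×3 = 6; y[3] = 2×0 + 0×3 = 0; y[4] = 0×0 = 0

[0, 6, 6, 0, 0]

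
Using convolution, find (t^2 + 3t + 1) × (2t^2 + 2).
Ascending coefficients: a = [1, 3, 1], b = [2, 0, 2]. c[0] = 1×2 = 2; c[1] = 1×0 + 3×2 = 6; c[2] = 1×2 + 3×0 + 1×2 = 4; c[3] = 3×2 + 1×0 = 6; c[4] = 1×2 = 2. Result coefficients: [2, 6, 4, 6, 2] → 2t^4 + 6t^3 + 4t^2 + 6t + 2

2t^4 + 6t^3 + 4t^2 + 6t + 2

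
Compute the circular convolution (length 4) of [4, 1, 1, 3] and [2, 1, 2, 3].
Use y[k] = Σ_j s[j]·t[(k-j) mod 4]. y[0] = 4×2 + 1×3 + 1×2 + 3×1 = 16; y[1] = 4×1 + 1×2 + 1×3 + 3×2 = 15; y[2] = 4×2 + 1×1 + 1×2 + 3×3 = 20; y[3] = 4×3 + 1×2 + 1×1 + 3×2 = 21. Result: [16, 15, 20, 21]

[16, 15, 20, 21]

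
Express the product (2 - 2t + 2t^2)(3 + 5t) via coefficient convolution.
Ascending coefficients: a = [2, -2, 2], b = [3, 5]. c[0] = 2×3 = 6; c[1] = 2×5 + -2×3 = 4; c[2] = -2×5 + 2×3 = -4; c[3] = 2×5 = 10. Result coefficients: [6, 4, -4, 10] → 6 + 4t - 4t^2 + 10t^3

6 + 4t - 4t^2 + 10t^3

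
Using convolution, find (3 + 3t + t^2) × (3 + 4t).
Ascending coefficients: a = [3, 3, 1], b = [3, 4]. c[0] = 3×3 = 9; c[1] = 3×4 + 3×3 = 21; c[2] = 3×4 + 1×3 = 15; c[3] = 1×4 = 4. Result coefficients: [9, 21, 15, 4] → 9 + 21t + 15t^2 + 4t^3

9 + 21t + 15t^2 + 4t^3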